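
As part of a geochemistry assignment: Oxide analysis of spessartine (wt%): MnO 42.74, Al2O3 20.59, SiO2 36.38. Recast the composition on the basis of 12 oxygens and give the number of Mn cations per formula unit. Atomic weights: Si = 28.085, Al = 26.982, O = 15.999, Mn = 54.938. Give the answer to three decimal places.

2.988 Mn apfu

42.74 wt% MnO ÷ 70.937 g/mol = 0.60251 mol, giving 0.60251 Mn and 0.60251 O.
20.59 wt% Al2O3 ÷ 101.961 g/mol = 0.20194 mol, giving 0.40388 Al and 0.60582 O.
36.38 wt% SiO2 ÷ 60.083 g/mol = 0.60550 mol, giving 0.60550 Si and 1.21100 O.
Oxygen sums to 2.41933; scaling by 12/2.41933 = 4.96005 puts the formula on 12 O.
Mn: 0.60251 × 4.96005 = 2.988 atoms per formula unit.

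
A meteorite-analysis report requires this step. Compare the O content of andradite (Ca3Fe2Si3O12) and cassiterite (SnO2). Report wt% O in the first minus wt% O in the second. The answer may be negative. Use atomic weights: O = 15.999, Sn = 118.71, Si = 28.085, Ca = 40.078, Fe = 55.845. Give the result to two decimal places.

16.55 percentage points

M(Ca3Fe2Si3O12) = 508.167 g/mol, so wt% O = 191.988/508.167 × 100 = 37.78%.
M(SnO2) = 150.708 g/mol, so wt% O = 31.998/150.708 × 100 = 21.23%.
37.78 − 21.23 = 16.55 pp.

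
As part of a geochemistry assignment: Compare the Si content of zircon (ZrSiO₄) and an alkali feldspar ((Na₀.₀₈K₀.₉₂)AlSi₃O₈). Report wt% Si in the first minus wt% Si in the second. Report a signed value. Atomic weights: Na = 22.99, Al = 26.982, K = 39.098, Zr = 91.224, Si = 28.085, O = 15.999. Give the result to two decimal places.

First mineral: 28.085 g Si in 183.305 g formula = 15.32 wt% Si.
Second mineral: 84.255 g Si in 277.038 g formula = 30.41 wt% Si.
15.32% − 30.41% gives a difference of -15.09 percentage points.

-15.09 percentage points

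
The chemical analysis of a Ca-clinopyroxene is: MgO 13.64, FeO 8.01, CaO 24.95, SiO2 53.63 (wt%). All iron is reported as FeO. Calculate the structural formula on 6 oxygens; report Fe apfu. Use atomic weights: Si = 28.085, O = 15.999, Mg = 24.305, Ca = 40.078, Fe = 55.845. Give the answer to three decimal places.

0.250 Fe apfu

MgO (M=40.304): mol = 0.33843; Mg = 0.33843, O = 0.33843.
FeO (M=71.844): mol = 0.11149; Fe = 0.11149, O = 0.11149.
CaO (M=56.077): mol = 0.44492; Ca = 0.44492, O = 0.44492.
SiO2 (M=60.083): mol = 0.89260; Si = 0.89260, O = 1.78520.
ΣO = 2.68004; factor = 6/ΣO = 2.23877.
Fe apfu = 0.11149 × 2.23877 = 0.250.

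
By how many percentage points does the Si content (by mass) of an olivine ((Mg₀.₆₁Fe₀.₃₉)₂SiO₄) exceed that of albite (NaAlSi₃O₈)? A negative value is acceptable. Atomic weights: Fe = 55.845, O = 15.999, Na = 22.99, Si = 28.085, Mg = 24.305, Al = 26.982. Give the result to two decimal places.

-15.14 percentage points

M((Mg₀.₆₁Fe₀.₃₉)₂SiO₄) = 165.292 g/mol, so wt% Si = 28.085/165.292 × 100 = 16.99%.
M(NaAlSi₃O₈) = 262.219 g/mol, so wt% Si = 84.255/262.219 × 100 = 32.13%.
16.99 − 32.13 = -15.14 pp.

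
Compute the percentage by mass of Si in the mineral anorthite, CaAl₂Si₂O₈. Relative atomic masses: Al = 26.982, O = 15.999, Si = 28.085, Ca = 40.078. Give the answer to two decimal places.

Formula mass = 1·40.078 + 2·26.982 + 2·28.085 + 8·15.999 = 278.204 g/mol, of which 56.170 g is Si.
So Si makes up 56.170/278.204 = 0.2019 of the mass, i.e. 20.19%.

20.19 weight percent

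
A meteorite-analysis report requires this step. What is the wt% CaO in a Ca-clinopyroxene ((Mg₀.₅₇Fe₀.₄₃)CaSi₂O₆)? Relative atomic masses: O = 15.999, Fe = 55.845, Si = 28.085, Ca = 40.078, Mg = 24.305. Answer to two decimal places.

24.37 wt%

Molar mass of (Mg₀.₅₇Fe₀.₄₃)CaSi₂O₆ = 0.57×24.305 + 0.43×55.845 + 1×40.078 + 2×28.085 + 6×15.999 = 230.109 g/mol.
Each formula unit contains 1 Ca, equivalent to 1/1 = 1.0000 mol CaO.
M(CaO) = 1×40.078 + 1×15.999 = 56.077 g/mol.
Mass of CaO per formula unit = 1.0000 × 56.077 = 56.077 g.
CaO wt% = 56.077 / 230.109 × 100 = 24.37%.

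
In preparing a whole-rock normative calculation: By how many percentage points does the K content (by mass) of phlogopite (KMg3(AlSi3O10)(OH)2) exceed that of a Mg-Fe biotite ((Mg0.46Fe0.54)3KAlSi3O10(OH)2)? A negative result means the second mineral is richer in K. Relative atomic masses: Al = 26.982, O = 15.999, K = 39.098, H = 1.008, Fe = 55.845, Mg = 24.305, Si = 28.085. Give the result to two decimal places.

M(KMg3(AlSi3O10)(OH)2) = 417.254 g/mol, so wt% K = 39.098/417.254 × 100 = 9.37%.
M((Mg0.46Fe0.54)3KAlSi3O10(OH)2) = 468.349 g/mol, so wt% K = 39.098/468.349 × 100 = 8.35%.
9.37 − 8.35 = 1.02 pp.

1.02 percentage points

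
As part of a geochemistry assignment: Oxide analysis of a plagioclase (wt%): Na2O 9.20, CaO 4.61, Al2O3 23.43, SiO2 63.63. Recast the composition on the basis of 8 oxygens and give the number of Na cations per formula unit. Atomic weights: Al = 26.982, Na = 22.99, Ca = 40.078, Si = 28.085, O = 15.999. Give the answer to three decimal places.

0.782 Na apfu

Na2O: 9.20/61.979 = 0.14844 mol → 0.29688 mol Na, 0.14844 mol O.
CaO: 4.61/56.077 = 0.08221 mol → 0.08221 mol Ca, 0.08221 mol O.
Al2O3: 23.43/101.961 = 0.22979 mol → 0.45958 mol Al, 0.68937 mol O.
SiO2: 63.63/60.083 = 1.05904 mol → 1.05904 mol Si, 2.11808 mol O.
Total oxygen = 3.03810 mol. Normalization factor = 8/3.03810 = 2.63322.
Na per 8 O = 0.29688 × 2.63322 = 0.782.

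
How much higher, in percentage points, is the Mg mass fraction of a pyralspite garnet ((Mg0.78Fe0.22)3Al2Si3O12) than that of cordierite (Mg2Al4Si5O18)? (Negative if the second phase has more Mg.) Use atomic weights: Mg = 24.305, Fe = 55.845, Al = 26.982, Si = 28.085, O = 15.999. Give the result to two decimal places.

5.11 percentage points

M((Mg0.78Fe0.22)3Al2Si3O12) = 423.938 g/mol, so wt% Mg = 56.874/423.938 × 100 = 13.42%.
M(Mg2Al4Si5O18) = 584.945 g/mol, so wt% Mg = 48.610/584.945 × 100 = 8.31%.
13.42 − 8.31 = 5.11 pp.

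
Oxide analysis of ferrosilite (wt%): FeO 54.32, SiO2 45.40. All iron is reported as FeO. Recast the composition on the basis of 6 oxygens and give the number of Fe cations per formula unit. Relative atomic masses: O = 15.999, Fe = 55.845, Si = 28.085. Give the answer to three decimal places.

2.001 Fe apfu

FeO: 54.32/71.844 = 0.75608 mol → 0.75608 mol Fe, 0.75608 mol O.
SiO2: 45.40/60.083 = 0.75562 mol → 0.75562 mol Si, 1.51124 mol O.
Total oxygen = 2.26732 mol. Normalization factor = 6/2.26732 = 2.64630.
Fe per 6 O = 0.75608 × 2.64630 = 2.001.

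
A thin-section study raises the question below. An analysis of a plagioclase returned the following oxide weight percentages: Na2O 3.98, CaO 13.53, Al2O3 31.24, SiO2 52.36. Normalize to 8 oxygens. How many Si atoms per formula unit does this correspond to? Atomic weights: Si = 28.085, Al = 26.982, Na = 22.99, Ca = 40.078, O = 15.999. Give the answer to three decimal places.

2.349 Si apfu

Na2O: 3.98/61.979 = 0.06422 mol → 0.12844 mol Na, 0.06422 mol O.
CaO: 13.53/56.077 = 0.24128 mol → 0.24128 mol Ca, 0.24128 mol O.
Al2O3: 31.24/101.961 = 0.30639 mol → 0.61278 mol Al, 0.91917 mol O.
SiO2: 52.36/60.083 = 0.87146 mol → 0.87146 mol Si, 1.74292 mol O.
Total oxygen = 2.96759 mol. Normalization factor = 8/2.96759 = 2.69579.
Si per 8 O = 0.87146 × 2.69579 = 2.349.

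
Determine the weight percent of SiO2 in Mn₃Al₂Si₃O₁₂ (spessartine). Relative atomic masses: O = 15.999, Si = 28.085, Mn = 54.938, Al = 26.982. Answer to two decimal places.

M(Mn₃Al₂Si₃O₁₂) = 495.021 g/mol; M(SiO2) = 60.083 g/mol.
Moles SiO2 per formula unit = 3 Si ÷ 1 = 3.0000.
SiO2 fraction = (3.0000 × 60.083) / 495.021 = 180.249/495.021 = 0.3641.

36.41 wt%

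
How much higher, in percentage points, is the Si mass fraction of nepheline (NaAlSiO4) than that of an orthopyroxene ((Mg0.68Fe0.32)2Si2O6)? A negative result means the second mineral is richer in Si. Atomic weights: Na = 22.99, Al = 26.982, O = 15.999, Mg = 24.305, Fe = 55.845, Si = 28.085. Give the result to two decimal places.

Si in NaAlSiO4: molar mass 142.053 g/mol; 1×28.085 = 28.085 g → 19.77 wt%.
Si in (Mg0.68Fe0.32)2Si2O6: molar mass 220.960 g/mol; 2×28.085 = 56.170 g → 25.42 wt%.
Difference = 19.77 − 25.42 = -5.65 percentage points.

-5.65 percentage points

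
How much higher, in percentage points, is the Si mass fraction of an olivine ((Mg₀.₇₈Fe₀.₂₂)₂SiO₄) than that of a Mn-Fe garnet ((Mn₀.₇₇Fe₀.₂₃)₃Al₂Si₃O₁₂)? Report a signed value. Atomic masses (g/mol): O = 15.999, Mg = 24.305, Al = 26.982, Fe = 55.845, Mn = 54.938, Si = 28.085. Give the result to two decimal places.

1.17 percentage points

M((Mg₀.₇₈Fe₀.₂₂)₂SiO₄) = 154.569 g/mol, so wt% Si = 28.085/154.569 × 100 = 18.17%.
M((Mn₀.₇₇Fe₀.₂₃)₃Al₂Si₃O₁₂) = 495.647 g/mol, so wt% Si = 84.255/495.647 × 100 = 17.00%.
18.17 − 17.00 = 1.17 pp.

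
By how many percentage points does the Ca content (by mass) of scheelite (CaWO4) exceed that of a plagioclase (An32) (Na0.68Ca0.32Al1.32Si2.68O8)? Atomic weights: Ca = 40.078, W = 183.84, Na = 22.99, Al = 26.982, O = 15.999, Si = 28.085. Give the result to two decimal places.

9.12 percentage points

M(CaWO4) = 287.914 g/mol, so wt% Ca = 40.078/287.914 × 100 = 13.92%.
M(Na0.68Ca0.32Al1.32Si2.68O8) = 267.334 g/mol, so wt% Ca = 12.825/267.334 × 100 = 4.80%.
13.92 − 4.80 = 9.12 pp.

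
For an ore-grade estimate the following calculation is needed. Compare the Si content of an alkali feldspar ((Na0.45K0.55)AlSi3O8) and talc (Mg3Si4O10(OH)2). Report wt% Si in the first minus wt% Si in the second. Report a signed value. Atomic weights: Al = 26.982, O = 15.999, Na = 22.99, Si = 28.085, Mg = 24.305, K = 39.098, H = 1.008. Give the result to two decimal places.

1.46 percentage points

First mineral: 84.255 g Si in 271.078 g formula = 31.08 wt% Si.
Second mineral: 112.340 g Si in 379.259 g formula = 29.62 wt% Si.
31.08% − 29.62% gives a difference of 1.46 percentage points.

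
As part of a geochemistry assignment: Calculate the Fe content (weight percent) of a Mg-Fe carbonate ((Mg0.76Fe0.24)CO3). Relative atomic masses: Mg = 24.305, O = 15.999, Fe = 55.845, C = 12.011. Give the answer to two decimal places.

M((Mg0.76Fe0.24)CO3) = 91.883 g/mol.
Fe contributes 0.24 × 55.845 = 13.403 g per mole.
13.403/91.883 = 0.1459 → 14.59%.

14.59 weight percent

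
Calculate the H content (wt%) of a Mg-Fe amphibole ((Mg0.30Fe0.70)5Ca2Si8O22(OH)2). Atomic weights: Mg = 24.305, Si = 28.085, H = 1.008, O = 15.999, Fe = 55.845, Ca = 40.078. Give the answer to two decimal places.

Molar mass of (Mg0.30Fe0.70)5Ca2Si8O22(OH)2: 1.50*24.305 + 3.50*55.845 + 2*40.078 + 8*28.085 + 24*15.999 + 2*1.008 = 922.743 g/mol.
Mass of H per formula unit: 2 × 1.008 = 2.016 g.
Weight fraction H = 2.016 / 922.743 = 0.0022.

0.22 wt%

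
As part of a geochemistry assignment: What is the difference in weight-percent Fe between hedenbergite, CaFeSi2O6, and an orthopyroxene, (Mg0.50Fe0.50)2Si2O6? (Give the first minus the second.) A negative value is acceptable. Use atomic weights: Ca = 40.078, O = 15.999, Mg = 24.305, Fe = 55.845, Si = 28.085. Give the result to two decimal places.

First mineral: 55.845 g Fe in 248.087 g formula = 22.51 wt% Fe.
Second mineral: 55.845 g Fe in 232.314 g formula = 24.04 wt% Fe.
22.51% − 24.04% gives a difference of -1.53 percentage points.

-1.53 percentage points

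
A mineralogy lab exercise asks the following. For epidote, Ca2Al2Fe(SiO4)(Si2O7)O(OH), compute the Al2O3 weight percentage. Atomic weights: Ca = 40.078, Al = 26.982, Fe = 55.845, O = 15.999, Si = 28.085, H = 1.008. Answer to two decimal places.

21.10 wt%

M(Ca2Al2Fe(SiO4)(Si2O7)O(OH)) = 483.215 g/mol; M(Al2O3) = 101.961 g/mol.
Moles Al2O3 per formula unit = 2 Al ÷ 2 = 1.0000.
Al2O3 fraction = (1.0000 × 101.961) / 483.215 = 101.961/483.215 = 0.2110.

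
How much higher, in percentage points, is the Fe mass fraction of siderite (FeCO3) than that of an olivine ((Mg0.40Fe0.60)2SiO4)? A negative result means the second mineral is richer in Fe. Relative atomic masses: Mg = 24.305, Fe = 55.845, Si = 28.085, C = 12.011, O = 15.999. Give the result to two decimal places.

10.67 percentage points

First mineral: 55.845 g Fe in 115.853 g formula = 48.20 wt% Fe.
Second mineral: 67.014 g Fe in 178.539 g formula = 37.53 wt% Fe.
48.20% − 37.53% gives a difference of 10.67 percentage points.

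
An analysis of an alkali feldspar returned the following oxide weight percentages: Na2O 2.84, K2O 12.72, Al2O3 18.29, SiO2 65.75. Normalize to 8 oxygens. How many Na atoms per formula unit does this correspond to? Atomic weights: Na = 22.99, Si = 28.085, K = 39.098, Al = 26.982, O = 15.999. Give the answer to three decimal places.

Na2O (M=61.979): mol = 0.04582; Na = 0.09164, O = 0.04582.
K2O (M=94.195): mol = 0.13504; K = 0.27008, O = 0.13504.
Al2O3 (M=101.961): mol = 0.17938; Al = 0.35876, O = 0.53814.
SiO2 (M=60.083): mol = 1.09432; Si = 1.09432, O = 2.18864.
ΣO = 2.90764; factor = 8/ΣO = 2.75137.
Na apfu = 0.09164 × 2.75137 = 0.252.

0.252 Na apfu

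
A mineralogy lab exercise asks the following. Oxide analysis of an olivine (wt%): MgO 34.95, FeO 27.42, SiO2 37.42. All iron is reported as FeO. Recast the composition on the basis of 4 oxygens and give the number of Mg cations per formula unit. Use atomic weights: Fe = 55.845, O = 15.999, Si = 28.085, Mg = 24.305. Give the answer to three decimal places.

1.391 Mg apfu

34.95 wt% MgO ÷ 40.304 g/mol = 0.86716 mol, giving 0.86716 Mg and 0.86716 O.
27.42 wt% FeO ÷ 71.844 g/mol = 0.38166 mol, giving 0.38166 Fe and 0.38166 O.
37.42 wt% SiO2 ÷ 60.083 g/mol = 0.62281 mol, giving 0.62281 Si and 1.24562 O.
Oxygen sums to 2.49444; scaling by 4/2.49444 = 1.60357 puts the formula on 4 O.
Mg: 0.86716 × 1.60357 = 1.391 atoms per formula unit.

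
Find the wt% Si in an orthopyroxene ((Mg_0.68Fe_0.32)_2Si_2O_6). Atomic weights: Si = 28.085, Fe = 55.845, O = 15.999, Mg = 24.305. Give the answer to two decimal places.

25.42 weight percent

Molar mass of (Mg_0.68Fe_0.32)_2Si_2O_6: 1.36×24.305 + 0.64×55.845 + 2×28.085 + 6×15.999 = 220.960 g/mol.
Mass of Si per formula unit: 2 × 28.085 = 56.170 g.
Weight fraction Si = 56.170 / 220.960 = 0.2542.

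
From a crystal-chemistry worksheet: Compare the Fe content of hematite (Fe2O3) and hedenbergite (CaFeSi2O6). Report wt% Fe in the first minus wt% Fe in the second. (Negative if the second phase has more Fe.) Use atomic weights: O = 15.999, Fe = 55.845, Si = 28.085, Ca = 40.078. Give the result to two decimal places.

47.43 percentage points

M(Fe2O3) = 159.687 g/mol, so wt% Fe = 111.690/159.687 × 100 = 69.94%.
M(CaFeSi2O6) = 248.087 g/mol, so wt% Fe = 55.845/248.087 × 100 = 22.51%.
69.94 − 22.51 = 47.43 pp.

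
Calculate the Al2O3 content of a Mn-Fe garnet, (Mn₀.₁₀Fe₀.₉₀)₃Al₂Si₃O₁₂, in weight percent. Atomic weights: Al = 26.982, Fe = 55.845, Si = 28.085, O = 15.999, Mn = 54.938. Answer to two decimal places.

20.50 wt%

Molar mass of (Mn₀.₁₀Fe₀.₉₀)₃Al₂Si₃O₁₂ = 0.30×54.938 + 2.70×55.845 + 2×26.982 + 3×28.085 + 12×15.999 = 497.470 g/mol.
Each formula unit contains 2 Al, equivalent to 2/2 = 1.0000 mol Al2O3.
M(Al2O3) = 2×26.982 + 3×15.999 = 101.961 g/mol.
Mass of Al2O3 per formula unit = 1.0000 × 101.961 = 101.961 g.
Al2O3 wt% = 101.961 / 497.470 × 100 = 20.50%.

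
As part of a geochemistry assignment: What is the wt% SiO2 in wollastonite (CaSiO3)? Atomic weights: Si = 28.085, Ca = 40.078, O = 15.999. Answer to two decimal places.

51.72 wt%

Molar mass of CaSiO3 = 1×40.078 + 1×28.085 + 3×15.999 = 116.160 g/mol.
Each formula unit contains 1 Si, equivalent to 1/1 = 1.0000 mol SiO2.
M(SiO2) = 1×28.085 + 2×15.999 = 60.083 g/mol.
Mass of SiO2 per formula unit = 1.0000 × 60.083 = 60.083 g.
SiO2 wt% = 60.083 / 116.160 × 100 = 51.72%.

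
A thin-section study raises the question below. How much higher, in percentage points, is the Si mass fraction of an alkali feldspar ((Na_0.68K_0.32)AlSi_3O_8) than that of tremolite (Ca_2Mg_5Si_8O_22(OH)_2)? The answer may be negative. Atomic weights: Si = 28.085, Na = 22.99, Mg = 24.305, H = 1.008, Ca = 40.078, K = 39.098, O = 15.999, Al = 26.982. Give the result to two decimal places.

M((Na_0.68K_0.32)AlSi_3O_8) = 267.374 g/mol, so wt% Si = 84.255/267.374 × 100 = 31.51%.
M(Ca_2Mg_5Si_8O_22(OH)_2) = 812.353 g/mol, so wt% Si = 224.680/812.353 × 100 = 27.66%.
31.51 − 27.66 = 3.85 pp.

3.85 percentage points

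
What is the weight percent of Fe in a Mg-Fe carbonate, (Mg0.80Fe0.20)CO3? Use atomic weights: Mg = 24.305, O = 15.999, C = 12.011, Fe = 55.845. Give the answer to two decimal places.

M((Mg0.80Fe0.20)CO3) = 90.621 g/mol.
Fe contributes 0.20 × 55.845 = 11.169 g per mole.
11.169/90.621 = 0.1232 → 12.32%.

12.32 weight percent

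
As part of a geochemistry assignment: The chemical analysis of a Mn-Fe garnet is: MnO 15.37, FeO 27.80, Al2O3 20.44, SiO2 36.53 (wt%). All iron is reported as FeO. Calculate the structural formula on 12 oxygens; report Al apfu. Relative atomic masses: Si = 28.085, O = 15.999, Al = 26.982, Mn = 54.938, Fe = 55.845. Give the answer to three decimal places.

1.987 Al apfu

MnO: 15.37/70.937 = 0.21667 mol → 0.21667 mol Mn, 0.21667 mol O.
FeO: 27.80/71.844 = 0.38695 mol → 0.38695 mol Fe, 0.38695 mol O.
Al2O3: 20.44/101.961 = 0.20047 mol → 0.40094 mol Al, 0.60141 mol O.
SiO2: 36.53/60.083 = 0.60799 mol → 0.60799 mol Si, 1.21598 mol O.
Total oxygen = 2.42101 mol. Normalization factor = 12/2.42101 = 4.95661.
Al per 12 O = 0.40094 × 4.95661 = 1.987.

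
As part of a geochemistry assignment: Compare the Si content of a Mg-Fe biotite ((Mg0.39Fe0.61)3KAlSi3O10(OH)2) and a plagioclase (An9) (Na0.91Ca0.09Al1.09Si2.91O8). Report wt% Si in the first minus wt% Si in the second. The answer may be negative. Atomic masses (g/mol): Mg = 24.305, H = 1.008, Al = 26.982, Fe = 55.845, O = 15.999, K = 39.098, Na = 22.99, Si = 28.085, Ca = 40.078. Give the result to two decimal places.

M((Mg0.39Fe0.61)3KAlSi3O10(OH)2) = 474.972 g/mol, so wt% Si = 84.255/474.972 × 100 = 17.74%.
M(Na0.91Ca0.09Al1.09Si2.91O8) = 263.658 g/mol, so wt% Si = 81.727/263.658 × 100 = 31.00%.
17.74 − 31.00 = -13.26 pp.

-13.26 percentage points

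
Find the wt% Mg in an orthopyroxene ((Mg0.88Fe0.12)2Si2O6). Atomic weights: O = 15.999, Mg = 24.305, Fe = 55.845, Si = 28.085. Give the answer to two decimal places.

20.53 mass %

Formula mass = 1.76×24.305 + 0.24×55.845 + 2×28.085 + 6×15.999 = 208.344 g/mol, of which 42.777 g is Mg.
So Mg makes up 42.777/208.344 = 0.2053 of the mass, i.e. 20.53%.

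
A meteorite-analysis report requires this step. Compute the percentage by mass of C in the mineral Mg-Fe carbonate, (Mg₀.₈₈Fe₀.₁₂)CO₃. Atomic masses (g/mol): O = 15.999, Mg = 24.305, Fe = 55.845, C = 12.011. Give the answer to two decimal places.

Molar mass of (Mg₀.₈₈Fe₀.₁₂)CO₃: 0.88*24.305 + 0.12*55.845 + 1*12.011 + 3*15.999 = 88.098 g/mol.
Mass of C per formula unit: 1 × 12.011 = 12.011 g.
Weight fraction C = 12.011 / 88.098 = 0.1363.

13.63 wt%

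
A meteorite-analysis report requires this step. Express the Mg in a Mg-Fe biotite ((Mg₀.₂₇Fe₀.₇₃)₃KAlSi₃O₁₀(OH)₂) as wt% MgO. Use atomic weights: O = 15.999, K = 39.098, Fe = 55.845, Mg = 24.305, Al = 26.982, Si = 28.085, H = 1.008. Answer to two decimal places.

6.71 wt%

M((Mg₀.₂₇Fe₀.₇₃)₃KAlSi₃O₁₀(OH)₂) = 486.327 g/mol; M(MgO) = 40.304 g/mol.
Moles MgO per formula unit = 0.81 Mg ÷ 1 = 0.8100.
MgO fraction = (0.8100 × 40.304) / 486.327 = 32.646/486.327 = 0.0671.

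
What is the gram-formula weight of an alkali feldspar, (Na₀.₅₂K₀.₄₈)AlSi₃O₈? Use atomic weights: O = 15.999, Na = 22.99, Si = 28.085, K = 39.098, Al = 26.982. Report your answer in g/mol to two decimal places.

269.95 g/mol

Na: 0.52 × 22.99 = 11.9548
K: 0.48 × 39.098 = 18.7670
Al: 1 × 26.982 = 26.9820
Si: 3 × 28.085 = 84.2550
O: 8 × 15.999 = 127.9920
Summing the contributions gives the formula mass.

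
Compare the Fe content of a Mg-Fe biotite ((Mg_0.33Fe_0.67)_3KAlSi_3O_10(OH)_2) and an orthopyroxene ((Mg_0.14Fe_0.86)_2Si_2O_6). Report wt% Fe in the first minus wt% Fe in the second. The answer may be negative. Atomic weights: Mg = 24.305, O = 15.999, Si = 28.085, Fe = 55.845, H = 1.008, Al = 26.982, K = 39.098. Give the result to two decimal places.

First mineral: 112.248 g Fe in 480.649 g formula = 23.35 wt% Fe.
Second mineral: 96.053 g Fe in 255.023 g formula = 37.66 wt% Fe.
23.35% − 37.66% gives a difference of -14.31 percentage points.

-14.31 percentage points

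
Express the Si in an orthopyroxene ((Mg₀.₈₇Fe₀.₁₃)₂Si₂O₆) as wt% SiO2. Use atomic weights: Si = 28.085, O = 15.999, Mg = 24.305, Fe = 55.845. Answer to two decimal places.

Molar mass of (Mg₀.₈₇Fe₀.₁₃)₂Si₂O₆ = 1.74·24.305 + 0.26·55.845 + 2·28.085 + 6·15.999 = 208.974 g/mol.
Each formula unit contains 2 Si, equivalent to 2/1 = 2.0000 mol SiO2.
M(SiO2) = 1×28.085 + 2×15.999 = 60.083 g/mol.
Mass of SiO2 per formula unit = 2.0000 × 60.083 = 120.166 g.
SiO2 wt% = 120.166 / 208.974 × 100 = 57.50%.

57.50 wt%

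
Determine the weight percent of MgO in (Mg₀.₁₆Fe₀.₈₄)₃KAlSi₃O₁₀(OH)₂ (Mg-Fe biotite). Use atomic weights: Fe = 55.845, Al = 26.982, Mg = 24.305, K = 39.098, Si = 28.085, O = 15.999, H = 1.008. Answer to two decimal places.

Formula mass = 496.735 g/mol.
0.48 Mg → 0.4800 mol MgO per formula unit; M(MgO) = 40.304, so MgO mass = 19.346 g.
19.346/496.735 × 100 = 3.89 wt%.

3.89 wt%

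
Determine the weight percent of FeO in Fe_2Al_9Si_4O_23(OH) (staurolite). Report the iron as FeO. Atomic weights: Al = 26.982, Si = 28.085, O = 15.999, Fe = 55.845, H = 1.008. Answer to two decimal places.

Formula mass = 851.852 g/mol.
2 Fe → 2.0000 mol FeO per formula unit; M(FeO) = 71.844, so FeO mass = 143.688 g.
143.688/851.852 × 100 = 16.87 wt%.

16.87 wt%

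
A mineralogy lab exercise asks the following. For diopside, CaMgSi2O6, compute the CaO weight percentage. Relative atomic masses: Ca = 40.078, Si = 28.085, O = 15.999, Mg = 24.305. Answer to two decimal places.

Molar mass of CaMgSi2O6 = 1·40.078 + 1·24.305 + 2·28.085 + 6·15.999 = 216.547 g/mol.
Each formula unit contains 1 Ca, equivalent to 1/1 = 1.0000 mol CaO.
M(CaO) = 1×40.078 + 1×15.999 = 56.077 g/mol.
Mass of CaO per formula unit = 1.0000 × 56.077 = 56.077 g.
CaO wt% = 56.077 / 216.547 × 100 = 25.90%.

25.90 wt%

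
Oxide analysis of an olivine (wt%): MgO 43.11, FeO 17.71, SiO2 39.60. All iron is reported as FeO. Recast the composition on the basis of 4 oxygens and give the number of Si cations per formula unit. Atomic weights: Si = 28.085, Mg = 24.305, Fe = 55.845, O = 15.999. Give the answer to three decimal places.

1.001 Si apfu

43.11 wt% MgO ÷ 40.304 g/mol = 1.06962 mol, giving 1.06962 Mg and 1.06962 O.
17.71 wt% FeO ÷ 71.844 g/mol = 0.24651 mol, giving 0.24651 Fe and 0.24651 O.
39.60 wt% SiO2 ÷ 60.083 g/mol = 0.65909 mol, giving 0.65909 Si and 1.31818 O.
Oxygen sums to 2.63431; scaling by 4/2.63431 = 1.51842 puts the formula on 4 O.
Si: 0.65909 × 1.51842 = 1.001 atoms per formula unit.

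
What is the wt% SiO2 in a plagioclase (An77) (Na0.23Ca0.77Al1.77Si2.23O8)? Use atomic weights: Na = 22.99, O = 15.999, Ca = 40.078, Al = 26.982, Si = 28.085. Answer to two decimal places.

Molar mass of Na0.23Ca0.77Al1.77Si2.23O8 = 0.23×22.99 + 0.77×40.078 + 1.77×26.982 + 2.23×28.085 + 8×15.999 = 274.527 g/mol.
Each formula unit contains 2.23 Si, equivalent to 2.23/1 = 2.2300 mol SiO2.
M(SiO2) = 1×28.085 + 2×15.999 = 60.083 g/mol.
Mass of SiO2 per formula unit = 2.2300 × 60.083 = 133.985 g.
SiO2 wt% = 133.985 / 274.527 × 100 = 48.81%.

48.81 wt%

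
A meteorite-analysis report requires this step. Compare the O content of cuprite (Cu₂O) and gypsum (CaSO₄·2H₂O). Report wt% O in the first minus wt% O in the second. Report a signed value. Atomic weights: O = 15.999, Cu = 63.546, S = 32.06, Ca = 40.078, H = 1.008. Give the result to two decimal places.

O in Cu₂O: molar mass 143.091 g/mol; 1×15.999 = 15.999 g → 11.18 wt%.
O in CaSO₄·2H₂O: molar mass 172.164 g/mol; 6×15.999 = 95.994 g → 55.76 wt%.
Difference = 11.18 − 55.76 = -44.58 percentage points.

-44.58 percentage points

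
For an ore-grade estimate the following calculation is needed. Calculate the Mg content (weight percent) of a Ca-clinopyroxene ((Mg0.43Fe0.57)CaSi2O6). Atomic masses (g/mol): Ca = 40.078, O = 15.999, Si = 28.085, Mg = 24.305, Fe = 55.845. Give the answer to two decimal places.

Molar mass of (Mg0.43Fe0.57)CaSi2O6: 0.43*24.305 + 0.57*55.845 + 1*40.078 + 2*28.085 + 6*15.999 = 234.525 g/mol.
Mass of Mg per formula unit: 0.43 × 24.305 = 10.451 g.
Weight fraction Mg = 10.451 / 234.525 = 0.0446.

4.46 weight percent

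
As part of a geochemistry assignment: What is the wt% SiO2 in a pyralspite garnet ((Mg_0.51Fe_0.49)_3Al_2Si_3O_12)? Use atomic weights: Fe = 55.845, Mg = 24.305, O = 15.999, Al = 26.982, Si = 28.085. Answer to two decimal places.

Formula mass = 449.486 g/mol.
3 Si → 3.0000 mol SiO2 per formula unit; M(SiO2) = 60.083, so SiO2 mass = 180.249 g.
180.249/449.486 × 100 = 40.10 wt%.

40.10 wt%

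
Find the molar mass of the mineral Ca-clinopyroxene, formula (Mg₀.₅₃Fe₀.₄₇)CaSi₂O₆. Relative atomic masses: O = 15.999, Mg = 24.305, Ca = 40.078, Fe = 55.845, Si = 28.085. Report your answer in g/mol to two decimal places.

The formula mass is the sum 0.53(24.305) + 0.47(55.845) + 1(40.078) + 2(28.085) + 6(15.999).

231.37 g/mol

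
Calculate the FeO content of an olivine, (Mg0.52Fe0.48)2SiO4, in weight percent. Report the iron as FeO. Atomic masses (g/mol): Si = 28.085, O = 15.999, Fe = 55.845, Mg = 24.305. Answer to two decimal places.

Formula mass = 170.969 g/mol.
0.96 Fe → 0.9600 mol FeO per formula unit; M(FeO) = 71.844, so FeO mass = 68.970 g.
68.970/170.969 × 100 = 40.34 wt%.

40.34 wt%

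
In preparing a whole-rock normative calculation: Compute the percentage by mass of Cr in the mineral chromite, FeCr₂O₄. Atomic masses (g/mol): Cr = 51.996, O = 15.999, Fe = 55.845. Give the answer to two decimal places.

Formula mass = 1*55.845 + 2*51.996 + 4*15.999 = 223.833 g/mol, of which 103.992 g is Cr.
So Cr makes up 103.992/223.833 = 0.4646 of the mass, i.e. 46.46%.

46.46 weight percent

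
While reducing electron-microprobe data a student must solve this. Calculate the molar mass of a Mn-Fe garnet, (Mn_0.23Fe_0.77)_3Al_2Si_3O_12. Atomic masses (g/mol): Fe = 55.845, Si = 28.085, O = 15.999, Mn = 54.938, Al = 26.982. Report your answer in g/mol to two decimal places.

The formula mass is the sum 0.69*54.938 + 2.31*55.845 + 2*26.982 + 3*28.085 + 12*15.999.

497.12 g/mol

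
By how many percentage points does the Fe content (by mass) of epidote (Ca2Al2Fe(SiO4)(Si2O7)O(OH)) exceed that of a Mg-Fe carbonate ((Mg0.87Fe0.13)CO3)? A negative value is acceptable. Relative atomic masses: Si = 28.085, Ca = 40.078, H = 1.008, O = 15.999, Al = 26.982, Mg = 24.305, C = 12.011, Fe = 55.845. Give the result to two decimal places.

3.35 percentage points

Fe in Ca2Al2Fe(SiO4)(Si2O7)O(OH): molar mass 483.215 g/mol; 1×55.845 = 55.845 g → 11.56 wt%.
Fe in (Mg0.87Fe0.13)CO3: molar mass 88.413 g/mol; 0.13×55.845 = 7.260 g → 8.21 wt%.
Difference = 11.56 − 8.21 = 3.35 percentage points.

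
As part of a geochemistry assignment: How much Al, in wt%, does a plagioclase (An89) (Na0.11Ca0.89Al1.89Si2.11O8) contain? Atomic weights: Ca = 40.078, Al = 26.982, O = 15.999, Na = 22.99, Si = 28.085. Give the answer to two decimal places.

M(Na0.11Ca0.89Al1.89Si2.11O8) = 276.446 g/mol.
Al contributes 1.89 × 26.982 = 50.996 g per mole.
50.996/276.446 = 0.1845 → 18.45%.

18.45 wt%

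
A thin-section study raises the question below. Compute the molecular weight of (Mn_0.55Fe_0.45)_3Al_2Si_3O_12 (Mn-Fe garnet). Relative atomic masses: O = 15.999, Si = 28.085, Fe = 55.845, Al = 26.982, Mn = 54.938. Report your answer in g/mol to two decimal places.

M = 1.65(54.938) + 1.35(55.845) + 2(26.982) + 3(28.085) + 12(15.999)

496.25 g/mol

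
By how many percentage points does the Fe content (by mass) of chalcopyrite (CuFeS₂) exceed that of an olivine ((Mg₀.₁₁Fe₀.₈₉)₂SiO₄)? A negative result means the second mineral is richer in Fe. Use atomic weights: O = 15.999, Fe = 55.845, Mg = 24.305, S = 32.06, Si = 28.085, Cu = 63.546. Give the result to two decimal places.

First mineral: 55.845 g Fe in 183.511 g formula = 30.43 wt% Fe.
Second mineral: 99.404 g Fe in 196.832 g formula = 50.50 wt% Fe.
30.43% − 50.50% gives a difference of -20.07 percentage points.

-20.07 percentage points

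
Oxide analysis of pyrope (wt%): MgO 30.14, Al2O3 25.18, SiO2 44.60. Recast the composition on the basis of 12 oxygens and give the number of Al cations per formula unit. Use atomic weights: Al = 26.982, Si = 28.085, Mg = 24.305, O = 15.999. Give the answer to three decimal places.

MgO (M=40.304): mol = 0.74782; Mg = 0.74782, O = 0.74782.
Al2O3 (M=101.961): mol = 0.24696; Al = 0.49392, O = 0.74088.
SiO2 (M=60.083): mol = 0.74231; Si = 0.74231, O = 1.48462.
ΣO = 2.97332; factor = 12/ΣO = 4.03589.
Al apfu = 0.49392 × 4.03589 = 1.993.

1.993 Al apfu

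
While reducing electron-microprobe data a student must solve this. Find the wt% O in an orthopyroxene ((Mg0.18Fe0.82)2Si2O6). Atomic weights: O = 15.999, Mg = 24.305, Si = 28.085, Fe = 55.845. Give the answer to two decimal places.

M((Mg0.18Fe0.82)2Si2O6) = 252.500 g/mol.
O contributes 6 × 15.999 = 95.994 g per mole.
95.994/252.500 = 0.3802 → 38.02%.

38.02 mass %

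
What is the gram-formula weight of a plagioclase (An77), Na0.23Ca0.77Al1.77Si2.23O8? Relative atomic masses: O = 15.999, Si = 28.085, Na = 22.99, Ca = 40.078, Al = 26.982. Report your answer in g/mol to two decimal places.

274.53 g/mol

M = 0.23(22.99) + 0.77(40.078) + 1.77(26.982) + 2.23(28.085) + 8(15.999)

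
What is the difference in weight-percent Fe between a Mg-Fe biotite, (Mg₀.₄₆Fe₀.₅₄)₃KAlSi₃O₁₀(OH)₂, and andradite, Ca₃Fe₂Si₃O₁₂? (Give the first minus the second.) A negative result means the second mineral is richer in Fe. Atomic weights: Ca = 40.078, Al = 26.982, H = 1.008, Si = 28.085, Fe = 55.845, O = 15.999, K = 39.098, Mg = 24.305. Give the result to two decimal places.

M((Mg₀.₄₆Fe₀.₅₄)₃KAlSi₃O₁₀(OH)₂) = 468.349 g/mol, so wt% Fe = 90.469/468.349 × 100 = 19.32%.
M(Ca₃Fe₂Si₃O₁₂) = 508.167 g/mol, so wt% Fe = 111.690/508.167 × 100 = 21.98%.
19.32 − 21.98 = -2.66 pp.

-2.66 percentage points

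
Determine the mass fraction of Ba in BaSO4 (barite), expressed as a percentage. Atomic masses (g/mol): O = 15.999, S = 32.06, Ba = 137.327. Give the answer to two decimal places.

58.84 wt%

M(BaSO4) = 233.383 g/mol.
Ba contributes 1 × 137.327 = 137.327 g per mole.
137.327/233.383 = 0.5884 → 58.84%.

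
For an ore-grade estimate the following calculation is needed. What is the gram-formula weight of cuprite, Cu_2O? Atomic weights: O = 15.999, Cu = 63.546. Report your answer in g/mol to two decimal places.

143.09 g/mol

Cu: 2 × 63.546 = 127.0920
O: 1 × 15.999 = 15.9990
Summing the contributions gives the formula mass.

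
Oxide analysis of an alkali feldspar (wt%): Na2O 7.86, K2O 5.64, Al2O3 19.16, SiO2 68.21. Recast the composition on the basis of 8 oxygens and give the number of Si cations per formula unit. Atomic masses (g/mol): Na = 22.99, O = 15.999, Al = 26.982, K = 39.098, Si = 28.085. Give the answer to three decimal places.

7.86 wt% Na2O ÷ 61.979 g/mol = 0.12682 mol, giving 0.25364 Na and 0.12682 O.
5.64 wt% K2O ÷ 94.195 g/mol = 0.05988 mol, giving 0.11976 K and 0.05988 O.
19.16 wt% Al2O3 ÷ 101.961 g/mol = 0.18791 mol, giving 0.37582 Al and 0.56373 O.
68.21 wt% SiO2 ÷ 60.083 g/mol = 1.13526 mol, giving 1.13526 Si and 2.27052 O.
Oxygen sums to 3.02095; scaling by 8/3.02095 = 2.64817 puts the formula on 8 O.
Si: 1.13526 × 2.64817 = 3.006 atoms per formula unit.

3.006 Si apfu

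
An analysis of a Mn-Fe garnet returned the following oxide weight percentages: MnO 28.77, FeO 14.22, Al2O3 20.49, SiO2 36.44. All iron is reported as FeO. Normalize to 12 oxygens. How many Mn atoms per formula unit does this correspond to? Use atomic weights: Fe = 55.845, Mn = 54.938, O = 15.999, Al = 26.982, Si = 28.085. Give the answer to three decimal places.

2.012 Mn apfu

MnO (M=70.937): mol = 0.40557; Mn = 0.40557, O = 0.40557.
FeO (M=71.844): mol = 0.19793; Fe = 0.19793, O = 0.19793.
Al2O3 (M=101.961): mol = 0.20096; Al = 0.40192, O = 0.60288.
SiO2 (M=60.083): mol = 0.60649; Si = 0.60649, O = 1.21298.
ΣO = 2.41936; factor = 12/ΣO = 4.95999.
Mn apfu = 0.40557 × 4.95999 = 2.012.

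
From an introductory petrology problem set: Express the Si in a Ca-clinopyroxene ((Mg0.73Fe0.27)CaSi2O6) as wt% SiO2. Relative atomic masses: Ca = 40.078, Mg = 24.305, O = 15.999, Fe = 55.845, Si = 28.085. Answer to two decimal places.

53.39 wt%

M((Mg0.73Fe0.27)CaSi2O6) = 225.063 g/mol; M(SiO2) = 60.083 g/mol.
Moles SiO2 per formula unit = 2 Si ÷ 1 = 2.0000.
SiO2 fraction = (2.0000 × 60.083) / 225.063 = 120.166/225.063 = 0.5339.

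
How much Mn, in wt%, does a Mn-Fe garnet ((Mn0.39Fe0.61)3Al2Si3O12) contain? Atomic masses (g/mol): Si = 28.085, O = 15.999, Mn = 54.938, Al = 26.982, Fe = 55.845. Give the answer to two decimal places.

12.94 wt%

Formula mass = 1.17×54.938 + 1.83×55.845 + 2×26.982 + 3×28.085 + 12×15.999 = 496.681 g/mol, of which 64.277 g is Mn.
So Mn makes up 64.277/496.681 = 0.1294 of the mass, i.e. 12.94%.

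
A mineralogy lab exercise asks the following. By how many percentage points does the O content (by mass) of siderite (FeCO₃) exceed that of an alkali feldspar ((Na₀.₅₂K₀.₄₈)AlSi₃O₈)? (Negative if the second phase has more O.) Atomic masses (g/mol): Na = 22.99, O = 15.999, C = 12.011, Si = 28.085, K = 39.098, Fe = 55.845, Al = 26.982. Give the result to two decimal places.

M(FeCO₃) = 115.853 g/mol, so wt% O = 47.997/115.853 × 100 = 41.43%.
M((Na₀.₅₂K₀.₄₈)AlSi₃O₈) = 269.951 g/mol, so wt% O = 127.992/269.951 × 100 = 47.41%.
41.43 − 47.41 = -5.98 pp.

-5.98 percentage points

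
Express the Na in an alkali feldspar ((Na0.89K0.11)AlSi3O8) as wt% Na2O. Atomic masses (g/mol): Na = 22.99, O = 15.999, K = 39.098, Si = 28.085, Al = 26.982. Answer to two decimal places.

10.45 wt%

Molar mass of (Na0.89K0.11)AlSi3O8 = 0.89*22.99 + 0.11*39.098 + 1*26.982 + 3*28.085 + 8*15.999 = 263.991 g/mol.
Each formula unit contains 0.89 Na, equivalent to 0.89/2 = 0.4450 mol Na2O.
M(Na2O) = 2×22.99 + 1×15.999 = 61.979 g/mol.
Mass of Na2O per formula unit = 0.4450 × 61.979 = 27.581 g.
Na2O wt% = 27.581 / 263.991 × 100 = 10.45%.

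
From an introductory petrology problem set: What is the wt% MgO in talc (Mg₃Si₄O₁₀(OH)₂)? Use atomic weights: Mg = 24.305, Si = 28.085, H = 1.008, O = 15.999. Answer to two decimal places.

Molar mass of Mg₃Si₄O₁₀(OH)₂ = 3·24.305 + 4·28.085 + 12·15.999 + 2·1.008 = 379.259 g/mol.
Each formula unit contains 3 Mg, equivalent to 3/1 = 3.0000 mol MgO.
M(MgO) = 1×24.305 + 1×15.999 = 40.304 g/mol.
Mass of MgO per formula unit = 3.0000 × 40.304 = 120.912 g.
MgO wt% = 120.912 / 379.259 × 100 = 31.88%.

31.88 wt%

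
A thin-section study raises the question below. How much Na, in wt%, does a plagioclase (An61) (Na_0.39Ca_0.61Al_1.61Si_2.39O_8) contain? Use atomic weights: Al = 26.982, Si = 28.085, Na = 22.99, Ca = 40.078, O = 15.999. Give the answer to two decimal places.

M(Na_0.39Ca_0.61Al_1.61Si_2.39O_8) = 271.970 g/mol.
Na contributes 0.39 × 22.99 = 8.966 g per mole.
8.966/271.970 = 0.0330 → 3.30%.

3.30 wt%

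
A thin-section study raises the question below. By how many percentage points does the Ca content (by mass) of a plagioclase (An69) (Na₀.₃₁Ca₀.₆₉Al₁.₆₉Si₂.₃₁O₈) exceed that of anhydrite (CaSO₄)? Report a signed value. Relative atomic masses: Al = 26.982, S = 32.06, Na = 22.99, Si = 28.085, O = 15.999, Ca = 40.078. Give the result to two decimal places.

-19.32 percentage points

Ca in Na₀.₃₁Ca₀.₆₉Al₁.₆₉Si₂.₃₁O₈: molar mass 273.249 g/mol; 0.69×40.078 = 27.654 g → 10.12 wt%.
Ca in CaSO₄: molar mass 136.134 g/mol; 1×40.078 = 40.078 g → 29.44 wt%.
Difference = 10.12 − 29.44 = -19.32 percentage points.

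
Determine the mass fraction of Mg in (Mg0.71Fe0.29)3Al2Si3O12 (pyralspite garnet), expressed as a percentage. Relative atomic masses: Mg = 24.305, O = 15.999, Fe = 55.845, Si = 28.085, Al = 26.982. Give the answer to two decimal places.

M((Mg0.71Fe0.29)3Al2Si3O12) = 430.562 g/mol.
Mg contributes 2.13 × 24.305 = 51.770 g per mole.
51.770/430.562 = 0.1202 → 12.02%.

12.02 weight percent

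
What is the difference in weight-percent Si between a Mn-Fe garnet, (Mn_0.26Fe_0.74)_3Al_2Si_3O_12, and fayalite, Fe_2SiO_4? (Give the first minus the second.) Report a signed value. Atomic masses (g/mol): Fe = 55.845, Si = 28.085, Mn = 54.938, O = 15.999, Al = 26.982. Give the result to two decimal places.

Si in (Mn_0.26Fe_0.74)_3Al_2Si_3O_12: molar mass 497.035 g/mol; 3×28.085 = 84.255 g → 16.95 wt%.
Si in Fe_2SiO_4: molar mass 203.771 g/mol; 1×28.085 = 28.085 g → 13.78 wt%.
Difference = 16.95 − 13.78 = 3.17 percentage points.

3.17 percentage points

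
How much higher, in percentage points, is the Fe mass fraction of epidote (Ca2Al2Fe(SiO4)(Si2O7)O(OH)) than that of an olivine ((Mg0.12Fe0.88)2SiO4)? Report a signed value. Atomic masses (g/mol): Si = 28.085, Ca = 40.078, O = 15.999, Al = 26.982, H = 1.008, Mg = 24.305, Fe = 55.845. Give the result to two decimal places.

-38.54 percentage points

First mineral: 55.845 g Fe in 483.215 g formula = 11.56 wt% Fe.
Second mineral: 98.287 g Fe in 196.201 g formula = 50.10 wt% Fe.
11.56% − 50.10% gives a difference of -38.54 percentage points.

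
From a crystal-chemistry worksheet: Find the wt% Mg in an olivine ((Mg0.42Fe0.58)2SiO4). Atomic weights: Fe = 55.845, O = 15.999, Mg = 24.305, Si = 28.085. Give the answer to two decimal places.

11.52 weight percent

M((Mg0.42Fe0.58)2SiO4) = 177.277 g/mol.
Mg contributes 0.84 × 24.305 = 20.416 g per mole.
20.416/177.277 = 0.1152 → 11.52%.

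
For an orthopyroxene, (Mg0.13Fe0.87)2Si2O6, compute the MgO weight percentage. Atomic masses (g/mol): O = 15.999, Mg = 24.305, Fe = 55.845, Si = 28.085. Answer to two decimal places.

4.10 wt%

Molar mass of (Mg0.13Fe0.87)2Si2O6 = 0.26*24.305 + 1.74*55.845 + 2*28.085 + 6*15.999 = 255.654 g/mol.
Each formula unit contains 0.26 Mg, equivalent to 0.26/1 = 0.2600 mol MgO.
M(MgO) = 1×24.305 + 1×15.999 = 40.304 g/mol.
Mass of MgO per formula unit = 0.2600 × 40.304 = 10.479 g.
MgO wt% = 10.479 / 255.654 × 100 = 4.10%.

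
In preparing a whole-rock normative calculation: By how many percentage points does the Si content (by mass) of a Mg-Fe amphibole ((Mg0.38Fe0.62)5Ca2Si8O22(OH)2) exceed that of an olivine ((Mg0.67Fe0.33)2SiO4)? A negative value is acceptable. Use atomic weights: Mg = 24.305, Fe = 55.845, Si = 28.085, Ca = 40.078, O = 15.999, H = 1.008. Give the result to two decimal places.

7.30 percentage points

M((Mg0.38Fe0.62)5Ca2Si8O22(OH)2) = 910.127 g/mol, so wt% Si = 224.680/910.127 × 100 = 24.69%.
M((Mg0.67Fe0.33)2SiO4) = 161.507 g/mol, so wt% Si = 28.085/161.507 × 100 = 17.39%.
24.69 − 17.39 = 7.30 pp.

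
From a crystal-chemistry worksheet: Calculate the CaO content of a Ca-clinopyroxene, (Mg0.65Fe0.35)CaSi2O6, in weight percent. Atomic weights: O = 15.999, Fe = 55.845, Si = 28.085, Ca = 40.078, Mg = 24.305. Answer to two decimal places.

Formula mass = 227.586 g/mol.
1 Ca → 1.0000 mol CaO per formula unit; M(CaO) = 56.077, so CaO mass = 56.077 g.
56.077/227.586 × 100 = 24.64 wt%.

24.64 wt%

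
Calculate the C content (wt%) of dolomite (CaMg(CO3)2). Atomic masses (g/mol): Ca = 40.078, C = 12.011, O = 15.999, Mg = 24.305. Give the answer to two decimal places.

Molar mass of CaMg(CO3)2: 1*40.078 + 1*24.305 + 2*12.011 + 6*15.999 = 184.399 g/mol.
Mass of C per formula unit: 2 × 12.011 = 24.022 g.
Weight fraction C = 24.022 / 184.399 = 0.1303.

13.03 wt%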